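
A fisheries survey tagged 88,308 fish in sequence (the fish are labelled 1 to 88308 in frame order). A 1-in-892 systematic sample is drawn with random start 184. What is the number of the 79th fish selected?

69760

k = 892
79th selection = r + (79−1)·k = 184 + 78×892 = 184 + 69576 = 69760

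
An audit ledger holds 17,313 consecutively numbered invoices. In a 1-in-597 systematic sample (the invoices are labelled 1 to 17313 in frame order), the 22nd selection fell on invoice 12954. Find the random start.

417

k = 597
r = 12954 − (22−1)×597 = 12954 − 12537 = 417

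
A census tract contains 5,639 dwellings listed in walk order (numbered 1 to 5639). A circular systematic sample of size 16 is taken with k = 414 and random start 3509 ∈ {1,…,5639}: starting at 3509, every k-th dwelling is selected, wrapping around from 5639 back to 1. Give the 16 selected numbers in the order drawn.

3509, 3923, 4337, 4751, 5165, 5579, 354, 768, 1182, 1596, 2010, 2424, 2838, 3252, 3666, 4080

Selection 1: 3509
Selection 2: 3509 + 414 = 3923
Selection 3: 3923 + 414 = 4337
Selection 4: 4337 + 414 = 4751
Selection 5: 4751 + 414 = 5165
Selection 6: 5165 + 414 = 5579
Selection 7: 5579 + 414 = 5993 → 5993 − 5639 = 354
Selection 8: 354 + 414 = 768
Selection 9: 768 + 414 = 1182
Selection 10: 1182 + 414 = 1596
Selection 11: 1596 + 414 = 2010
Selection 12: 2010 + 414 = 2424
Selection 13: 2424 + 414 = 2838
Selection 14: 2838 + 414 = 3252
Selection 15: 3252 + 414 = 3666
Selection 16: 3666 + 414 = 4080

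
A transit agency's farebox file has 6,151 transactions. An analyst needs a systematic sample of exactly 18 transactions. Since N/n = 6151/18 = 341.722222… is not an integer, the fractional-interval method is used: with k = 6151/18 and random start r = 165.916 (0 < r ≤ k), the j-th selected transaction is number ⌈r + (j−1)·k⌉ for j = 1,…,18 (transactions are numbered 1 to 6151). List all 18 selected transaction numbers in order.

j=1: r + 0k = 165.916 → ⌈·⌉ = 166
j=2: r + 1k = 507.638222… → ⌈·⌉ = 508
j=3: r + 2k = 849.360444… → ⌈·⌉ = 850
j=4: r + 3k = 1191.082666… → ⌈·⌉ = 1192
j=5: r + 4k = 1532.804888… → ⌈·⌉ = 1533
j=6: r + 5k = 1874.527111… → ⌈·⌉ = 1875
j=7: r + 6k = 2216.249333… → ⌈·⌉ = 2217
j=8: r + 7k = 2557.971555… → ⌈·⌉ = 2558
j=9: r + 8k = 2899.693777… → ⌈·⌉ = 2900
j=10: r + 9k = 3241.416 → ⌈·⌉ = 3242
j=11: r + 10k = 3583.138222… → ⌈·⌉ = 3584
j=12: r + 11k = 3924.860444… → ⌈·⌉ = 3925
j=13: r + 12k = 4266.582666… → ⌈·⌉ = 4267
j=14: r + 13k = 4608.304888… → ⌈·⌉ = 4609
j=15: r + 14k = 4950.027111… → ⌈·⌉ = 4951
j=16: r + 15k = 5291.749333… → ⌈·⌉ = 5292
j=17: r + 16k = 5633.471555… → ⌈·⌉ = 5634
j=18: r + 17k = 5975.193777… → ⌈·⌉ = 5976

166, 508, 850, 1192, 1533, 1875, 2217, 2558, 2900, 3242, 3584, 3925, 4267, 4609, 4951, 5292, 5634, 5976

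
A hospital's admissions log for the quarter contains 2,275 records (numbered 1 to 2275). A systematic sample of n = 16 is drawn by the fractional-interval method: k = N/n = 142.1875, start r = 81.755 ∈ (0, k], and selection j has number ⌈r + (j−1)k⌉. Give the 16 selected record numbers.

82, 224, 367, 509, 651, 793, 935, 1078, 1220, 1362, 1504, 1646, 1789, 1931, 2073, 2215

j=1: r + 0k = 81.755 → ⌈·⌉ = 82
j=2: r + 1k = 223.9425 → ⌈·⌉ = 224
j=3: r + 2k = 366.13 → ⌈·⌉ = 367
j=4: r + 3k = 508.3175 → ⌈·⌉ = 509
j=5: r + 4k = 650.505 → ⌈·⌉ = 651
j=6: r + 5k = 792.6925 → ⌈·⌉ = 793
j=7: r + 6k = 934.88 → ⌈·⌉ = 935
j=8: r + 7k = 1077.0675 → ⌈·⌉ = 1078
j=9: r + 8k = 1219.255 → ⌈·⌉ = 1220
j=10: r + 9k = 1361.4425 → ⌈·⌉ = 1362
j=11: r + 10k = 1503.63 → ⌈·⌉ = 1504
j=12: r + 11k = 1645.8175 → ⌈·⌉ = 1646
j=13: r + 12k = 1788.005 → ⌈·⌉ = 1789
j=14: r + 13k = 1930.1925 → ⌈·⌉ = 1931
j=15: r + 14k = 2072.38 → ⌈·⌉ = 2073
j=16: r + 15k = 2214.5675 → ⌈·⌉ = 2215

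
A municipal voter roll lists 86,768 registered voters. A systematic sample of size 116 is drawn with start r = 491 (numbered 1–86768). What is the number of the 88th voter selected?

65567

k = 86768/116 = 748
88th selection = r + (88−1)·k = 491 + 87×748 = 491 + 65076 = 65567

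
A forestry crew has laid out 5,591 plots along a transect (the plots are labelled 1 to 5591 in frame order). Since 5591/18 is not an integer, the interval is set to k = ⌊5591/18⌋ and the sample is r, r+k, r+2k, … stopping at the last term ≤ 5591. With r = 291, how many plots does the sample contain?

k = ⌊5591/18⌋ = 310
Achieved size = ⌊(5591 − 291)/310⌋ + 1 = ⌊5300/310⌋ + 1 = 17 + 1 = 18
(last selection: 291 + 17×310 = 5561 ≤ 5591; next would be 5871 > 5591)

18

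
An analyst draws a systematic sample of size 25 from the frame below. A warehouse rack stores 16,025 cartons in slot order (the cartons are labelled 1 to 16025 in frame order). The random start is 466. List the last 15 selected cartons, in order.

k = N/n = 16025/25 = 641
11th selection = 466 + 10×641 = 6876
12th: 6876 + 641 = 7517
13th: 7517 + 641 = 8158
14th: 8158 + 641 = 8799
15th: 8799 + 641 = 9440
16th: 9440 + 641 = 10081
17th: 10081 + 641 = 10722
18th: 10722 + 641 = 11363
19th: 11363 + 641 = 12004
20th: 12004 + 641 = 12645
21st: 12645 + 641 = 13286
22nd: 13286 + 641 = 13927
23rd: 13927 + 641 = 14568
24th: 14568 + 641 = 15209
25th: 15209 + 641 = 15850

6876, 7517, 8158, 8799, 9440, 10081, 10722, 11363, 12004, 12645, 13286, 13927, 14568, 15209, 15850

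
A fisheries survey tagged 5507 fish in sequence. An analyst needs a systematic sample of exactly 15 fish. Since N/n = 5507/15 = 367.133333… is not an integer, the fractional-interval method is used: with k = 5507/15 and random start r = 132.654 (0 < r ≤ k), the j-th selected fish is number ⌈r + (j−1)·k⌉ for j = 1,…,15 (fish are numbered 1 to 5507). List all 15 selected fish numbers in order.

j=1: r + 0k = 132.654 → ⌈·⌉ = 133
j=2: r + 1k = 499.787333… → ⌈·⌉ = 500
j=3: r + 2k = 866.920666… → ⌈·⌉ = 867
j=4: r + 3k = 1234.054 → ⌈·⌉ = 1235
j=5: r + 4k = 1601.187333… → ⌈·⌉ = 1602
j=6: r + 5k = 1968.320666… → ⌈·⌉ = 1969
j=7: r + 6k = 2335.454 → ⌈·⌉ = 2336
j=8: r + 7k = 2702.587333… → ⌈·⌉ = 2703
j=9: r + 8k = 3069.720666… → ⌈·⌉ = 3070
j=10: r + 9k = 3436.854 → ⌈·⌉ = 3437
j=11: r + 10k = 3803.987333… → ⌈·⌉ = 3804
j=12: r + 11k = 4171.120666… → ⌈·⌉ = 4172
j=13: r + 12k = 4538.254 → ⌈·⌉ = 4539
j=14: r + 13k = 4905.387333… → ⌈·⌉ = 4906
j=15: r + 14k = 5272.520666… → ⌈·⌉ = 5273

133, 500, 867, 1235, 1602, 1969, 2336, 2703, 3070, 3437, 3804, 4172, 4539, 4906, 5273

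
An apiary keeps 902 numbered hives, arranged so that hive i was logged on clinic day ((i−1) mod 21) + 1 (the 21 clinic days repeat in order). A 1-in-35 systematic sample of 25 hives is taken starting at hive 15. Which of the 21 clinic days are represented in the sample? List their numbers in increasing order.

1, 8, 15

Consecutive selections differ by k = 35, so their clinic day numbers differ by 35 mod 21 = 14.
gcd(35, 21) = 7, so the sample visits 21/7 = 3 distinct residues mod 21.
Start 15 is clinic day 15; the clinic days hit are 1, 8, 15.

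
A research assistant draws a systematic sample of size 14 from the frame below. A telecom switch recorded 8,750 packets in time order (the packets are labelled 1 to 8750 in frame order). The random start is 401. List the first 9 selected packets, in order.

401, 1026, 1651, 2276, 2901, 3526, 4151, 4776, 5401

k = N/n = 8750/14 = 625
packet 1: 401
packet 2: 401 + 625 = 1026
packet 3: 1026 + 625 = 1651
packet 4: 1651 + 625 = 2276
packet 5: 2276 + 625 = 2901
packet 6: 2901 + 625 = 3526
packet 7: 3526 + 625 = 4151
packet 8: 4151 + 625 = 4776
packet 9: 4776 + 625 = 5401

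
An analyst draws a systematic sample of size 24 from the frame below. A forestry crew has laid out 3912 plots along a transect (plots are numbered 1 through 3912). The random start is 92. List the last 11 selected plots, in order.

k = N/n = 3912/24 = 163
14th selection = 92 + 13×163 = 2211
15th: 2211 + 163 = 2374
16th: 2374 + 163 = 2537
17th: 2537 + 163 = 2700
18th: 2700 + 163 = 2863
19th: 2863 + 163 = 3026
20th: 3026 + 163 = 3189
21st: 3189 + 163 = 3352
22nd: 3352 + 163 = 3515
23rd: 3515 + 163 = 3678
24th: 3678 + 163 = 3841

2211, 2374, 2537, 2700, 2863, 3026, 3189, 3352, 3515, 3678, 3841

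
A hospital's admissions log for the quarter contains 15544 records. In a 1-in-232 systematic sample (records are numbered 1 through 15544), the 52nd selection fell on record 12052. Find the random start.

k = 232
r = 12052 − (52−1)×232 = 12052 − 11832 = 220

220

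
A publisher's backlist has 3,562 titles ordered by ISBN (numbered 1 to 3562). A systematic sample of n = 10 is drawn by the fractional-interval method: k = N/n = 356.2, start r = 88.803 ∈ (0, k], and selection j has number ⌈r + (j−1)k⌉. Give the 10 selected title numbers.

j=1: r + 0k = 88.803 → ⌈·⌉ = 89
j=2: r + 1k = 445.003 → ⌈·⌉ = 446
j=3: r + 2k = 801.203 → ⌈·⌉ = 802
j=4: r + 3k = 1157.403 → ⌈·⌉ = 1158
j=5: r + 4k = 1513.603 → ⌈·⌉ = 1514
j=6: r + 5k = 1869.803 → ⌈·⌉ = 1870
j=7: r + 6k = 2226.003 → ⌈·⌉ = 2227
j=8: r + 7k = 2582.203 → ⌈·⌉ = 2583
j=9: r + 8k = 2938.403 → ⌈·⌉ = 2939
j=10: r + 9k = 3294.603 → ⌈·⌉ = 3295

89, 446, 802, 1158, 1514, 1870, 2227, 2583, 2939, 3295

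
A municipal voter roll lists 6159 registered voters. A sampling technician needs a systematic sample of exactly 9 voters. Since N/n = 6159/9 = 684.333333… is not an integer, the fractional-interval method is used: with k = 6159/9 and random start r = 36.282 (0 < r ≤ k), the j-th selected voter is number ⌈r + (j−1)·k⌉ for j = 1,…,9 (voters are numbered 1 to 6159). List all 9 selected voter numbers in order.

37, 721, 1405, 2090, 2774, 3458, 4143, 4827, 5511

j=1: r + 0k = 36.282 → ⌈·⌉ = 37
j=2: r + 1k = 720.615333… → ⌈·⌉ = 721
j=3: r + 2k = 1404.948666… → ⌈·⌉ = 1405
j=4: r + 3k = 2089.282 → ⌈·⌉ = 2090
j=5: r + 4k = 2773.615333… → ⌈·⌉ = 2774
j=6: r + 5k = 3457.948666… → ⌈·⌉ = 3458
j=7: r + 6k = 4142.282 → ⌈·⌉ = 4143
j=8: r + 7k = 4826.615333… → ⌈·⌉ = 4827
j=9: r + 8k = 5510.948666… → ⌈·⌉ = 5511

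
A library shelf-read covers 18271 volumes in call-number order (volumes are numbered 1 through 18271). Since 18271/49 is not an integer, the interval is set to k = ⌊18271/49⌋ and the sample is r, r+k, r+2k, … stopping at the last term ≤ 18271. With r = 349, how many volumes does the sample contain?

49

k = ⌊18271/49⌋ = 372
Achieved size = ⌊(18271 − 349)/372⌋ + 1 = ⌊17922/372⌋ + 1 = 48 + 1 = 49
(last selection: 349 + 48×372 = 18205 ≤ 18271; next would be 18577 > 18271)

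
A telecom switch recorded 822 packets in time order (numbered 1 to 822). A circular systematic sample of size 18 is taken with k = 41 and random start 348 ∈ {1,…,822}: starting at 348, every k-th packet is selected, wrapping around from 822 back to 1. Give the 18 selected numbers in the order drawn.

348, 389, 430, 471, 512, 553, 594, 635, 676, 717, 758, 799, 18, 59, 100, 141, 182, 223

Selection 1: 348
Selection 2: 348 + 41 = 389
Selection 3: 389 + 41 = 430
Selection 4: 430 + 41 = 471
Selection 5: 471 + 41 = 512
Selection 6: 512 + 41 = 553
Selection 7: 553 + 41 = 594
Selection 8: 594 + 41 = 635
Selection 9: 635 + 41 = 676
Selection 10: 676 + 41 = 717
Selection 11: 717 + 41 = 758
Selection 12: 758 + 41 = 799
Selection 13: 799 + 41 = 840 → 840 − 822 = 18
Selection 14: 18 + 41 = 59
Selection 15: 59 + 41 = 100
Selection 16: 100 + 41 = 141
Selection 17: 141 + 41 = 182
Selection 18: 182 + 41 = 223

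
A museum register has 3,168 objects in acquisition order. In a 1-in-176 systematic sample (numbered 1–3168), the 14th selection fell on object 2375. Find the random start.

87

k = 176
r = 2375 − (14−1)×176 = 2375 − 2288 = 87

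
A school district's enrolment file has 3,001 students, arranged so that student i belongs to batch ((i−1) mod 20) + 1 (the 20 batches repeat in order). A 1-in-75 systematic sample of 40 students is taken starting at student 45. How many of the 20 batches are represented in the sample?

Consecutive selections differ by k = 75, so their batch numbers differ by 75 mod 20 = 15.
gcd(75, 20) = 5, so the sample visits 20/5 = 4 distinct residues mod 20.
Start 45 is batch 5; the batches hit are 5, 10, 15, 20.

4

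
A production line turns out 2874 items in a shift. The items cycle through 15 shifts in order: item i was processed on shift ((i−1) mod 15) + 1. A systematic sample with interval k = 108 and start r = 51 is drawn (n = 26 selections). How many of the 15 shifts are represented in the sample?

5

Consecutive selections differ by k = 108, so their shift numbers differ by 108 mod 15 = 3.
gcd(108, 15) = 3, so the sample visits 15/3 = 5 distinct residues mod 15.
Start 51 is shift 6; the shifts hit are 3, 6, 9, 12, 15.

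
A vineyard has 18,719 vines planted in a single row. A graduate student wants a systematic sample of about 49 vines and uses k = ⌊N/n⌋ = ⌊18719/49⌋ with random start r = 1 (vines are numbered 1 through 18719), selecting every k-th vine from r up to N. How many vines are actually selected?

50

k = ⌊18719/49⌋ = 382
Achieved size = ⌊(18719 − 1)/382⌋ + 1 = ⌊18718/382⌋ + 1 = 49 + 1 = 50
(last selection: 1 + 49×382 = 18719 ≤ 18719; next would be 19101 > 18719)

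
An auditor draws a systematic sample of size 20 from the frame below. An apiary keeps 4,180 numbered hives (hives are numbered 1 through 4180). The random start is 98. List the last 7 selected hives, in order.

2815, 3024, 3233, 3442, 3651, 3860, 4069

k = N/n = 4180/20 = 209
14th selection = 98 + 13×209 = 2815
15th: 2815 + 209 = 3024
16th: 3024 + 209 = 3233
17th: 3233 + 209 = 3442
18th: 3442 + 209 = 3651
19th: 3651 + 209 = 3860
20th: 3860 + 209 = 4069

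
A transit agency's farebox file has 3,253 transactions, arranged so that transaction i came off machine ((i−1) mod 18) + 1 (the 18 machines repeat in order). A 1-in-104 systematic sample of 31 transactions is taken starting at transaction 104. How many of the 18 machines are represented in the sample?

Consecutive selections differ by k = 104, so their machine numbers differ by 104 mod 18 = 14.
gcd(104, 18) = 2, so the sample visits 18/2 = 9 distinct residues mod 18.
Start 104 is machine 14; the machines hit are 2, 4, 6, 8, 10, 12, 14, 16, 18.

9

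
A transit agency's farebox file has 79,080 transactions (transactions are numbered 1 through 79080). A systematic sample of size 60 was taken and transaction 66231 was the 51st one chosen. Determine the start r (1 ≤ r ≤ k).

331

k = 79080/60 = 1318
r = 66231 − (51−1)×1318 = 66231 − 65900 = 331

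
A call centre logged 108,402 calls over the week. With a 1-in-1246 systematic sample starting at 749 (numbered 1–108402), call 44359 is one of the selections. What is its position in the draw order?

k = 1246
position = (44359 − 749)/1246 + 1 = 43610/1246 + 1 = 35 + 1 = 36

36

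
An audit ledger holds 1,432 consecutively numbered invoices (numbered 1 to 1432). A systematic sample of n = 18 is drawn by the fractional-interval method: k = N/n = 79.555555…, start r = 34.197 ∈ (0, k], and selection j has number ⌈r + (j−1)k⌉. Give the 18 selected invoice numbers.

35, 114, 194, 273, 353, 432, 512, 592, 671, 751, 830, 910, 989, 1069, 1148, 1228, 1308, 1387

j=1: r + 0k = 34.197 → ⌈·⌉ = 35
j=2: r + 1k = 113.752555… → ⌈·⌉ = 114
j=3: r + 2k = 193.308111… → ⌈·⌉ = 194
j=4: r + 3k = 272.863666… → ⌈·⌉ = 273
j=5: r + 4k = 352.419222… → ⌈·⌉ = 353
j=6: r + 5k = 431.974777… → ⌈·⌉ = 432
j=7: r + 6k = 511.530333… → ⌈·⌉ = 512
j=8: r + 7k = 591.085888… → ⌈·⌉ = 592
j=9: r + 8k = 670.641444… → ⌈·⌉ = 671
j=10: r + 9k = 750.197 → ⌈·⌉ = 751
j=11: r + 10k = 829.752555… → ⌈·⌉ = 830
j=12: r + 11k = 909.308111… → ⌈·⌉ = 910
j=13: r + 12k = 988.863666… → ⌈·⌉ = 989
j=14: r + 13k = 1068.419222… → ⌈·⌉ = 1069
j=15: r + 14k = 1147.974777… → ⌈·⌉ = 1148
j=16: r + 15k = 1227.530333… → ⌈·⌉ = 1228
j=17: r + 16k = 1307.085888… → ⌈·⌉ = 1308
j=18: r + 17k = 1386.641444… → ⌈·⌉ = 1387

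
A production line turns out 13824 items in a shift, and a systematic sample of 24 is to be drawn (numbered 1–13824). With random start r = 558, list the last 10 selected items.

8622, 9198, 9774, 10350, 10926, 11502, 12078, 12654, 13230, 13806

k = N/n = 13824/24 = 576
15th selection = 558 + 14×576 = 8622
16th: 8622 + 576 = 9198
17th: 9198 + 576 = 9774
18th: 9774 + 576 = 10350
19th: 10350 + 576 = 10926
20th: 10926 + 576 = 11502
21st: 11502 + 576 = 12078
22nd: 12078 + 576 = 12654
23rd: 12654 + 576 = 13230
24th: 13230 + 576 = 13806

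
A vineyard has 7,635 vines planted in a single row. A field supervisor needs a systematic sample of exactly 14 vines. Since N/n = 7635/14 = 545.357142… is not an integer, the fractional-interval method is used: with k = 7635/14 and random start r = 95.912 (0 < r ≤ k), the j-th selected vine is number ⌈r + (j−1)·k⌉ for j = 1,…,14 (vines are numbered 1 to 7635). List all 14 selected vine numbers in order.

96, 642, 1187, 1732, 2278, 2823, 3369, 3914, 4459, 5005, 5550, 6095, 6641, 7186

j=1: r + 0k = 95.912 → ⌈·⌉ = 96
j=2: r + 1k = 641.269142… → ⌈·⌉ = 642
j=3: r + 2k = 1186.626285… → ⌈·⌉ = 1187
j=4: r + 3k = 1731.983428… → ⌈·⌉ = 1732
j=5: r + 4k = 2277.340571… → ⌈·⌉ = 2278
j=6: r + 5k = 2822.697714… → ⌈·⌉ = 2823
j=7: r + 6k = 3368.054857… → ⌈·⌉ = 3369
j=8: r + 7k = 3913.412 → ⌈·⌉ = 3914
j=9: r + 8k = 4458.769142… → ⌈·⌉ = 4459
j=10: r + 9k = 5004.126285… → ⌈·⌉ = 5005
j=11: r + 10k = 5549.483428… → ⌈·⌉ = 5550
j=12: r + 11k = 6094.840571… → ⌈·⌉ = 6095
j=13: r + 12k = 6640.197714… → ⌈·⌉ = 6641
j=14: r + 13k = 7185.554857… → ⌈·⌉ = 7186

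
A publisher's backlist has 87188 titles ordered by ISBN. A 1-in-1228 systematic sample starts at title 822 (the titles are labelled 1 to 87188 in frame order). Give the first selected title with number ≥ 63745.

64678

k = 1228
Steps past start: ⌈(63745 − 822)/1228⌉ = ⌈62923/1228⌉ = 52
Selected title: 822 + 52×1228 = 64678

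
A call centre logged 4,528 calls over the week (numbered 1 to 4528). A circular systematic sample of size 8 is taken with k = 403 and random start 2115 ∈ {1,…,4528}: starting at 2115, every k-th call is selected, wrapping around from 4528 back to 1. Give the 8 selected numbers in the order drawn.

Selection 1: 2115
Selection 2: 2115 + 403 = 2518
Selection 3: 2518 + 403 = 2921
Selection 4: 2921 + 403 = 3324
Selection 5: 3324 + 403 = 3727
Selection 6: 3727 + 403 = 4130
Selection 7: 4130 + 403 = 4533 → 4533 − 4528 = 5
Selection 8: 5 + 403 = 408

2115, 2518, 2921, 3324, 3727, 4130, 5, 408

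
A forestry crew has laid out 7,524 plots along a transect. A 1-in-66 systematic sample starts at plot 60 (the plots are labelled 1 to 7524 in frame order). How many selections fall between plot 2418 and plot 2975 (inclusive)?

9

k = 66
First selection ≥ 2418: 60 + ⌈(2418−60)/66⌉·66 = 60 + 36×66 = 2436
Last selection ≤ 2975: 60 + ⌊(2975−60)/66⌋·66 = 60 + 44×66 = 2964
Count = 44 − 36 + 1 = 9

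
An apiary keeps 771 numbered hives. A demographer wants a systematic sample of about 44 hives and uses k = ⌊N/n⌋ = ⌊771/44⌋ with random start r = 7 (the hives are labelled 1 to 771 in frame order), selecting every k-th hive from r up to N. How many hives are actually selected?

45

k = ⌊771/44⌋ = 17
Achieved size = ⌊(771 − 7)/17⌋ + 1 = ⌊764/17⌋ + 1 = 44 + 1 = 45
(last selection: 7 + 44×17 = 755 ≤ 771; next would be 772 > 771)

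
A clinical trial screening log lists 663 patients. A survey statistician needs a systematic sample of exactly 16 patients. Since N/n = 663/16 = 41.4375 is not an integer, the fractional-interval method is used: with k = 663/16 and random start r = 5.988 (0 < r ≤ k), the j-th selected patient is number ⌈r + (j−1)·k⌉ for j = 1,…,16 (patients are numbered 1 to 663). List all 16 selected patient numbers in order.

6, 48, 89, 131, 172, 214, 255, 297, 338, 379, 421, 462, 504, 545, 587, 628

j=1: r + 0k = 5.988 → ⌈·⌉ = 6
j=2: r + 1k = 47.4255 → ⌈·⌉ = 48
j=3: r + 2k = 88.863 → ⌈·⌉ = 89
j=4: r + 3k = 130.3005 → ⌈·⌉ = 131
j=5: r + 4k = 171.738 → ⌈·⌉ = 172
j=6: r + 5k = 213.1755 → ⌈·⌉ = 214
j=7: r + 6k = 254.613 → ⌈·⌉ = 255
j=8: r + 7k = 296.0505 → ⌈·⌉ = 297
j=9: r + 8k = 337.488 → ⌈·⌉ = 338
j=10: r + 9k = 378.9255 → ⌈·⌉ = 379
j=11: r + 10k = 420.363 → ⌈·⌉ = 421
j=12: r + 11k = 461.8005 → ⌈·⌉ = 462
j=13: r + 12k = 503.238 → ⌈·⌉ = 504
j=14: r + 13k = 544.6755 → ⌈·⌉ = 545
j=15: r + 14k = 586.113 → ⌈·⌉ = 587
j=16: r + 15k = 627.5505 → ⌈·⌉ = 628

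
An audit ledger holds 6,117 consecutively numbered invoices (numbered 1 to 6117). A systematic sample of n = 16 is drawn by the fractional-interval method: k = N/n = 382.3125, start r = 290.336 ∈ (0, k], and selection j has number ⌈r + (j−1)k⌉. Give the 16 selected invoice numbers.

291, 673, 1055, 1438, 1820, 2202, 2585, 2967, 3349, 3732, 4114, 4496, 4879, 5261, 5643, 6026

j=1: r + 0k = 290.336 → ⌈·⌉ = 291
j=2: r + 1k = 672.6485 → ⌈·⌉ = 673
j=3: r + 2k = 1054.961 → ⌈·⌉ = 1055
j=4: r + 3k = 1437.2735 → ⌈·⌉ = 1438
j=5: r + 4k = 1819.586 → ⌈·⌉ = 1820
j=6: r + 5k = 2201.8985 → ⌈·⌉ = 2202
j=7: r + 6k = 2584.211 → ⌈·⌉ = 2585
j=8: r + 7k = 2966.5235 → ⌈·⌉ = 2967
j=9: r + 8k = 3348.836 → ⌈·⌉ = 3349
j=10: r + 9k = 3731.1485 → ⌈·⌉ = 3732
j=11: r + 10k = 4113.461 → ⌈·⌉ = 4114
j=12: r + 11k = 4495.7735 → ⌈·⌉ = 4496
j=13: r + 12k = 4878.086 → ⌈·⌉ = 4879
j=14: r + 13k = 5260.3985 → ⌈·⌉ = 5261
j=15: r + 14k = 5642.711 → ⌈·⌉ = 5643
j=16: r + 15k = 6025.0235 → ⌈·⌉ = 6026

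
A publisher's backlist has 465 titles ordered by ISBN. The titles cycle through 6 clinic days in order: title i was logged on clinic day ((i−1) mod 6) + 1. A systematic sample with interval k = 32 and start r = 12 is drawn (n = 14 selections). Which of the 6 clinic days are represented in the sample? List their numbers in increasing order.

2, 4, 6

Consecutive selections differ by k = 32, so their clinic day numbers differ by 32 mod 6 = 2.
gcd(32, 6) = 2, so the sample visits 6/2 = 3 distinct residues mod 6.
Start 12 is clinic day 6; the clinic days hit are 2, 4, 6.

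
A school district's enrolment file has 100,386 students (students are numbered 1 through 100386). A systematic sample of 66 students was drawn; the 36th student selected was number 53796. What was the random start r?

k = 100386/66 = 1521
r = 53796 − (36−1)×1521 = 53796 − 53235 = 561

561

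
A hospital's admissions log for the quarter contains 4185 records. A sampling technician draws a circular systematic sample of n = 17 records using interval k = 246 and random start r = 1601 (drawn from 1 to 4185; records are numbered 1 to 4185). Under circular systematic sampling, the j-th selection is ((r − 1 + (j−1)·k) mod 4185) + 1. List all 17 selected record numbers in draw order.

Selection 1: 1601
Selection 2: 1601 + 246 = 1847
Selection 3: 1847 + 246 = 2093
Selection 4: 2093 + 246 = 2339
Selection 5: 2339 + 246 = 2585
Selection 6: 2585 + 246 = 2831
Selection 7: 2831 + 246 = 3077
Selection 8: 3077 + 246 = 3323
Selection 9: 3323 + 246 = 3569
Selection 10: 3569 + 246 = 3815
Selection 11: 3815 + 246 = 4061
Selection 12: 4061 + 246 = 4307 → 4307 − 4185 = 122
Selection 13: 122 + 246 = 368
Selection 14: 368 + 246 = 614
Selection 15: 614 + 246 = 860
Selection 16: 860 + 246 = 1106
Selection 17: 1106 + 246 = 1352

1601, 1847, 2093, 2339, 2585, 2831, 3077, 3323, 3569, 3815, 4061, 122, 368, 614, 860, 1106, 1352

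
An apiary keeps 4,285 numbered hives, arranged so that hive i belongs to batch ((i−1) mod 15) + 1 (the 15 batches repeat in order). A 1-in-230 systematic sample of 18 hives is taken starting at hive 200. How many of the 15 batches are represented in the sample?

3

Consecutive selections differ by k = 230, so their batch numbers differ by 230 mod 15 = 5.
gcd(230, 15) = 5, so the sample visits 15/5 = 3 distinct residues mod 15.
Start 200 is batch 5; the batches hit are 5, 10, 15.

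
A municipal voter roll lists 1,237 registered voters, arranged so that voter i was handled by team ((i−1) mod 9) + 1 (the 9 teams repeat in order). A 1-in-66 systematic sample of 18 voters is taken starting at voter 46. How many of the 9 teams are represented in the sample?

3

Consecutive selections differ by k = 66, so their team numbers differ by 66 mod 9 = 3.
gcd(66, 9) = 3, so the sample visits 9/3 = 3 distinct residues mod 9.
Start 46 is team 1; the teams hit are 1, 4, 7.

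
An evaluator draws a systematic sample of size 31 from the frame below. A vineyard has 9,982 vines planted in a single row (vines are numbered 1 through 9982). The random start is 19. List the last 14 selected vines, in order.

k = N/n = 9982/31 = 322
18th selection = 19 + 17×322 = 5493
19th: 5493 + 322 = 5815
20th: 5815 + 322 = 6137
21st: 6137 + 322 = 6459
22nd: 6459 + 322 = 6781
23rd: 6781 + 322 = 7103
24th: 7103 + 322 = 7425
25th: 7425 + 322 = 7747
26th: 7747 + 322 = 8069
27th: 8069 + 322 = 8391
28th: 8391 + 322 = 8713
29th: 8713 + 322 = 9035
30th: 9035 + 322 = 9357
31st: 9357 + 322 = 9679

5493, 5815, 6137, 6459, 6781, 7103, 7425, 7747, 8069, 8391, 8713, 9035, 9357, 9679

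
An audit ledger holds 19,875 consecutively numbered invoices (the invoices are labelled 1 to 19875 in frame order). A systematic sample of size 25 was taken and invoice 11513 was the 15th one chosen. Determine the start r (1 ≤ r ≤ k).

k = 19875/25 = 795
r = 11513 − (15−1)×795 = 11513 − 11130 = 383

383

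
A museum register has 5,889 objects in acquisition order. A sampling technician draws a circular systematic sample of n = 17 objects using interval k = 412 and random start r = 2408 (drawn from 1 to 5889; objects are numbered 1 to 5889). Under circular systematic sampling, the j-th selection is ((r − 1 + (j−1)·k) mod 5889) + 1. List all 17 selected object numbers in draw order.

2408, 2820, 3232, 3644, 4056, 4468, 4880, 5292, 5704, 227, 639, 1051, 1463, 1875, 2287, 2699, 3111

Selection 1: 2408
Selection 2: 2408 + 412 = 2820
Selection 3: 2820 + 412 = 3232
Selection 4: 3232 + 412 = 3644
Selection 5: 3644 + 412 = 4056
Selection 6: 4056 + 412 = 4468
Selection 7: 4468 + 412 = 4880
Selection 8: 4880 + 412 = 5292
Selection 9: 5292 + 412 = 5704
Selection 10: 5704 + 412 = 6116 → 6116 − 5889 = 227
Selection 11: 227 + 412 = 639
Selection 12: 639 + 412 = 1051
Selection 13: 1051 + 412 = 1463
Selection 14: 1463 + 412 = 1875
Selection 15: 1875 + 412 = 2287
Selection 16: 2287 + 412 = 2699
Selection 17: 2699 + 412 = 3111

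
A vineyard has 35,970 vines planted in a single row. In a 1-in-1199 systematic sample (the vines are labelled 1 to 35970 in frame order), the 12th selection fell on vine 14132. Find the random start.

k = 1199
r = 14132 − (12−1)×1199 = 14132 − 13189 = 943

943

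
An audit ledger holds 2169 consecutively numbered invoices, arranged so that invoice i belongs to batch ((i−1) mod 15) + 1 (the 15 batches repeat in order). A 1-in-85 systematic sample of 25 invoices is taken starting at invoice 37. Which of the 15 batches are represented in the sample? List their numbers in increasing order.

Consecutive selections differ by k = 85, so their batch numbers differ by 85 mod 15 = 10.
gcd(85, 15) = 5, so the sample visits 15/5 = 3 distinct residues mod 15.
Start 37 is batch 7; the batches hit are 2, 7, 12.

2, 7, 12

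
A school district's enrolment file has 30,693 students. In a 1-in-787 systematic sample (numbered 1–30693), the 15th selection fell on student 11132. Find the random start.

114

k = 787
r = 11132 − (15−1)×787 = 11132 − 11018 = 114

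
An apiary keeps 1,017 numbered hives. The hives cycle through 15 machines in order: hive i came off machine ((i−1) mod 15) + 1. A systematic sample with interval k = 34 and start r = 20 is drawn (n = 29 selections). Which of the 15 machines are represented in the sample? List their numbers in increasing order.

1, 2, 3, 4, 5, 6, 7, 8, 9, 10, 11, 12, 13, 14, 15

Consecutive selections differ by k = 34, so their machine numbers differ by 34 mod 15 = 4.
gcd(34, 15) = 1, so the sample visits 15/1 = 15 distinct residues mod 15.
Start 20 is machine 5; the machines hit are 1, 2, 3, 4, 5, 6, 7, 8, 9, 10, 11, 12, 13, 14, 15.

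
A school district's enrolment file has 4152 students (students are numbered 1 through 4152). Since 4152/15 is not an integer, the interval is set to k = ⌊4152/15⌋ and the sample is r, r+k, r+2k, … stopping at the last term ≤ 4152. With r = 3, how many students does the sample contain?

16

k = ⌊4152/15⌋ = 276
Achieved size = ⌊(4152 − 3)/276⌋ + 1 = ⌊4149/276⌋ + 1 = 15 + 1 = 16
(last selection: 3 + 15×276 = 4143 ≤ 4152; next would be 4419 > 4152)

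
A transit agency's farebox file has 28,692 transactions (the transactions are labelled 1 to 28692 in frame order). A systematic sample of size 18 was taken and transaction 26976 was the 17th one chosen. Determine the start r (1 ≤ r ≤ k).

k = 28692/18 = 1594
r = 26976 − (17−1)×1594 = 26976 − 25504 = 1472

1472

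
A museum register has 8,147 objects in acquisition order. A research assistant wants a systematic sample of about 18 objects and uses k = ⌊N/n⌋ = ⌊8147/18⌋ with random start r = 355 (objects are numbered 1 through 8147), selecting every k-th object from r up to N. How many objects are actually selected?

k = ⌊8147/18⌋ = 452
Achieved size = ⌊(8147 − 355)/452⌋ + 1 = ⌊7792/452⌋ + 1 = 17 + 1 = 18
(last selection: 355 + 17×452 = 8039 ≤ 8147; next would be 8491 > 8147)

18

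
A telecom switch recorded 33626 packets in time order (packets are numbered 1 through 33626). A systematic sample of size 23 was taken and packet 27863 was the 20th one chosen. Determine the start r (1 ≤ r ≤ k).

k = 33626/23 = 1462
r = 27863 − (20−1)×1462 = 27863 − 27778 = 85

85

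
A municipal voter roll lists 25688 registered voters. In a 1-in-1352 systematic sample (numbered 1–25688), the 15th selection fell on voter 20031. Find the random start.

k = 1352
r = 20031 − (15−1)×1352 = 20031 − 18928 = 1103

1103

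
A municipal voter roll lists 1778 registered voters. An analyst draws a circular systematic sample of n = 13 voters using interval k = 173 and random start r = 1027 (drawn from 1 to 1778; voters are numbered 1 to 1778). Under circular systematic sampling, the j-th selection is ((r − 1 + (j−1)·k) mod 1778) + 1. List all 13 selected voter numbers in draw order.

1027, 1200, 1373, 1546, 1719, 114, 287, 460, 633, 806, 979, 1152, 1325

Selection 1: 1027
Selection 2: 1027 + 173 = 1200
Selection 3: 1200 + 173 = 1373
Selection 4: 1373 + 173 = 1546
Selection 5: 1546 + 173 = 1719
Selection 6: 1719 + 173 = 1892 → 1892 − 1778 = 114
Selection 7: 114 + 173 = 287
Selection 8: 287 + 173 = 460
Selection 9: 460 + 173 = 633
Selection 10: 633 + 173 = 806
Selection 11: 806 + 173 = 979
Selection 12: 979 + 173 = 1152
Selection 13: 1152 + 173 = 1325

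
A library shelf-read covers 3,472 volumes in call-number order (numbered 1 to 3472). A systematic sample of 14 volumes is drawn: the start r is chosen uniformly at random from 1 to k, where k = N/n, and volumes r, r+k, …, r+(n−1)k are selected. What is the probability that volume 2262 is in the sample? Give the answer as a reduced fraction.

k = 3472/14 = 248.
Volume 2262 is selected iff r ≡ 2262 (mod 248); exactly one such r in {1,…,248}.
Inclusion probability = 1/248.

1/248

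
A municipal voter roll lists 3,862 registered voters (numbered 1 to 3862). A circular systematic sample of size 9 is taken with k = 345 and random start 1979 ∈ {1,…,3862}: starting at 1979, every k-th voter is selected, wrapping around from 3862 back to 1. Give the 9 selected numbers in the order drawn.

1979, 2324, 2669, 3014, 3359, 3704, 187, 532, 877

Selection 1: 1979
Selection 2: 1979 + 345 = 2324
Selection 3: 2324 + 345 = 2669
Selection 4: 2669 + 345 = 3014
Selection 5: 3014 + 345 = 3359
Selection 6: 3359 + 345 = 3704
Selection 7: 3704 + 345 = 4049 → 4049 − 3862 = 187
Selection 8: 187 + 345 = 532
Selection 9: 532 + 345 = 877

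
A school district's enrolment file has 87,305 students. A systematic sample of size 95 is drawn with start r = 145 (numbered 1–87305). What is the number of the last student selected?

k = 87305/95 = 919
95th selection = r + (95−1)·k = 145 + 94×919 = 145 + 86386 = 86531

86531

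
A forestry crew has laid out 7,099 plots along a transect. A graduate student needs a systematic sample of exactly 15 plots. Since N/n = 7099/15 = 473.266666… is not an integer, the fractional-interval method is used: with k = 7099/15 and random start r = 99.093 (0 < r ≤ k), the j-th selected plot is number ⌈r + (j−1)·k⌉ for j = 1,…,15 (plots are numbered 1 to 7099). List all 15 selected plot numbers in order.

j=1: r + 0k = 99.093 → ⌈·⌉ = 100
j=2: r + 1k = 572.359666… → ⌈·⌉ = 573
j=3: r + 2k = 1045.626333… → ⌈·⌉ = 1046
j=4: r + 3k = 1518.893 → ⌈·⌉ = 1519
j=5: r + 4k = 1992.159666… → ⌈·⌉ = 1993
j=6: r + 5k = 2465.426333… → ⌈·⌉ = 2466
j=7: r + 6k = 2938.693 → ⌈·⌉ = 2939
j=8: r + 7k = 3411.959666… → ⌈·⌉ = 3412
j=9: r + 8k = 3885.226333… → ⌈·⌉ = 3886
j=10: r + 9k = 4358.493 → ⌈·⌉ = 4359
j=11: r + 10k = 4831.759666… → ⌈·⌉ = 4832
j=12: r + 11k = 5305.026333… → ⌈·⌉ = 5306
j=13: r + 12k = 5778.293 → ⌈·⌉ = 5779
j=14: r + 13k = 6251.559666… → ⌈·⌉ = 6252
j=15: r + 14k = 6724.826333… → ⌈·⌉ = 6725

100, 573, 1046, 1519, 1993, 2466, 2939, 3412, 3886, 4359, 4832, 5306, 5779, 6252, 6725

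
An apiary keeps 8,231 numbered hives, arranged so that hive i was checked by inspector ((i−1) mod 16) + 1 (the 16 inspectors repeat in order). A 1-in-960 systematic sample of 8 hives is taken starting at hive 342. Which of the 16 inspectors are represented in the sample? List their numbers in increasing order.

Consecutive selections differ by k = 960, so their inspector numbers differ by 960 mod 16 = 0.
gcd(960, 16) = 16, so the sample visits 16/16 = 1 distinct residues mod 16.
Start 342 is inspector 6; the inspectors hit are 6.

6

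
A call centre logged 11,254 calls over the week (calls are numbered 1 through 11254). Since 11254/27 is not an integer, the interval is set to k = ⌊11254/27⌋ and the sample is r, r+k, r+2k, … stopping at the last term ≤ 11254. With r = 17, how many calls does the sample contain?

k = ⌊11254/27⌋ = 416
Achieved size = ⌊(11254 − 17)/416⌋ + 1 = ⌊11237/416⌋ + 1 = 27 + 1 = 28
(last selection: 17 + 27×416 = 11249 ≤ 11254; next would be 11665 > 11254)

28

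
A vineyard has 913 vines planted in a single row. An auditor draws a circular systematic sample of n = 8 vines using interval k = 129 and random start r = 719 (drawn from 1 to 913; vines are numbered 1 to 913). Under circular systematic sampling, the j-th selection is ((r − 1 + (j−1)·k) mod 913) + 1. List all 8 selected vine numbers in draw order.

Selection 1: 719
Selection 2: 719 + 129 = 848
Selection 3: 848 + 129 = 977 → 977 − 913 = 64
Selection 4: 64 + 129 = 193
Selection 5: 193 + 129 = 322
Selection 6: 322 + 129 = 451
Selection 7: 451 + 129 = 580
Selection 8: 580 + 129 = 709

719, 848, 64, 193, 322, 451, 580, 709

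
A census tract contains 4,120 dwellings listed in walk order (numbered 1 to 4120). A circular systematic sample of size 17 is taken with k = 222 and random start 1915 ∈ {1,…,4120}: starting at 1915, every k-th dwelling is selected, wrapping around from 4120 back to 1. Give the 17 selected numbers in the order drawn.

Selection 1: 1915
Selection 2: 1915 + 222 = 2137
Selection 3: 2137 + 222 = 2359
Selection 4: 2359 + 222 = 2581
Selection 5: 2581 + 222 = 2803
Selection 6: 2803 + 222 = 3025
Selection 7: 3025 + 222 = 3247
Selection 8: 3247 + 222 = 3469
Selection 9: 3469 + 222 = 3691
Selection 10: 3691 + 222 = 3913
Selection 11: 3913 + 222 = 4135 → 4135 − 4120 = 15
Selection 12: 15 + 222 = 237
Selection 13: 237 + 222 = 459
Selection 14: 459 + 222 = 681
Selection 15: 681 + 222 = 903
Selection 16: 903 + 222 = 1125
Selection 17: 1125 + 222 = 1347

1915, 2137, 2359, 2581, 2803, 3025, 3247, 3469, 3691, 3913, 15, 237, 459, 681, 903, 1125, 1347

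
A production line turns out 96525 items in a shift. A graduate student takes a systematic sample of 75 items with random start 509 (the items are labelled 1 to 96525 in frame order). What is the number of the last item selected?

k = 96525/75 = 1287
75th selection = r + (75−1)·k = 509 + 74×1287 = 509 + 95238 = 95747

95747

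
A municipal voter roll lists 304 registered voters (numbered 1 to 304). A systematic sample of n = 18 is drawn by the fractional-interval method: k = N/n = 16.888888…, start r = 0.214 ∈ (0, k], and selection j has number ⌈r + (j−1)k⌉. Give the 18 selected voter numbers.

j=1: r + 0k = 0.214 → ⌈·⌉ = 1
j=2: r + 1k = 17.102888… → ⌈·⌉ = 18
j=3: r + 2k = 33.991777… → ⌈·⌉ = 34
j=4: r + 3k = 50.880666… → ⌈·⌉ = 51
j=5: r + 4k = 67.769555… → ⌈·⌉ = 68
j=6: r + 5k = 84.658444… → ⌈·⌉ = 85
j=7: r + 6k = 101.547333… → ⌈·⌉ = 102
j=8: r + 7k = 118.436222… → ⌈·⌉ = 119
j=9: r + 8k = 135.325111… → ⌈·⌉ = 136
j=10: r + 9k = 152.214 → ⌈·⌉ = 153
j=11: r + 10k = 169.102888… → ⌈·⌉ = 170
j=12: r + 11k = 185.991777… → ⌈·⌉ = 186
j=13: r + 12k = 202.880666… → ⌈·⌉ = 203
j=14: r + 13k = 219.769555… → ⌈·⌉ = 220
j=15: r + 14k = 236.658444… → ⌈·⌉ = 237
j=16: r + 15k = 253.547333… → ⌈·⌉ = 254
j=17: r + 16k = 270.436222… → ⌈·⌉ = 271
j=18: r + 17k = 287.325111… → ⌈·⌉ = 288

1, 18, 34, 51, 68, 85, 102, 119, 136, 153, 170, 186, 203, 220, 237, 254, 271, 288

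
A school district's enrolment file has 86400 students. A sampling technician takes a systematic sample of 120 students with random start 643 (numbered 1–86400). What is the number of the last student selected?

k = 86400/120 = 720
120th selection = r + (120−1)·k = 643 + 119×720 = 643 + 85680 = 86323

86323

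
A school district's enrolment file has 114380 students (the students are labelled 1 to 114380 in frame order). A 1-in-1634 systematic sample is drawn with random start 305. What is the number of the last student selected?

113051

k = 1634
70th selection = r + (70−1)·k = 305 + 69×1634 = 305 + 112746 = 113051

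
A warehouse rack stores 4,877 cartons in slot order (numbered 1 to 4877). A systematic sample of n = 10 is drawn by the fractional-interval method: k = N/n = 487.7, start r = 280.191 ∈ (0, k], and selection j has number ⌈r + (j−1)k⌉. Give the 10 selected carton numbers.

281, 768, 1256, 1744, 2231, 2719, 3207, 3695, 4182, 4670

j=1: r + 0k = 280.191 → ⌈·⌉ = 281
j=2: r + 1k = 767.891 → ⌈·⌉ = 768
j=3: r + 2k = 1255.591 → ⌈·⌉ = 1256
j=4: r + 3k = 1743.291 → ⌈·⌉ = 1744
j=5: r + 4k = 2230.991 → ⌈·⌉ = 2231
j=6: r + 5k = 2718.691 → ⌈·⌉ = 2719
j=7: r + 6k = 3206.391 → ⌈·⌉ = 3207
j=8: r + 7k = 3694.091 → ⌈·⌉ = 3695
j=9: r + 8k = 4181.791 → ⌈·⌉ = 4182
j=10: r + 9k = 4669.491 → ⌈·⌉ = 4670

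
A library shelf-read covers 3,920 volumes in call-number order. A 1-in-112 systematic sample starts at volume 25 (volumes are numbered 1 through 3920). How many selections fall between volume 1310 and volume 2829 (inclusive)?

k = 112
First selection ≥ 1310: 25 + ⌈(1310−25)/112⌉·112 = 25 + 12×112 = 1369
Last selection ≤ 2829: 25 + ⌊(2829−25)/112⌋·112 = 25 + 25×112 = 2825
Count = 25 − 12 + 1 = 14

14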